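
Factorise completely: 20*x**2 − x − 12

(4*x + 3)*(5*x − 4)

Need a pair with product 20·(−12) = −240 and sum −1: that's 15 and −16.
Split the middle term: 20*x**2 + 15*x − 16*x − 12 = 5*x*(4*x + 3) − 4*(4*x + 3).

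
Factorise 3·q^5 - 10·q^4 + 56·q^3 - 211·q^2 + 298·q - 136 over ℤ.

(3·q - 4)·(q - 1)·(q - 2)·(q^2 + q + 17)

Trying the rational-root candidates, q = 2 is a root, so (q - 2) is a factor; dividing leaves 3·q^4 - 4·q^3 + 48·q^2 - 115·q + 68.
Then q = 1 is a root, giving the factor (q - 1) and quotient 3·q^3 - q^2 + 47·q - 68.
Then q = 4/3 is a root, so (3·q - 4) divides it; the quotient is q^2 + q + 17.
The quadratic q^2 + q + 17 has discriminant -67 < 0 and is irreducible over ℤ.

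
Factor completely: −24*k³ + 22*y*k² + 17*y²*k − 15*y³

Group: 5*y*(−3*y² + 7*y*k − 4*k²) + 6*k*(−3*y² + 7*y*k − 4*k²); both groups contain (−3*y² + 7*y*k − 4*k²), so (5*y + 6*k) is a factor with cofactor −3*y² + 7*y*k − 4*k².
The cofactor groups again: −3*y² + 7*y*k − 4*k² = −3*y*(y − k) + 4*k*(y − k); both groups contain (y − k), giving −(3*y − 4*k)*(y − k).

−(3*y − 4*k)*(y − k)*(5*y + 6*k)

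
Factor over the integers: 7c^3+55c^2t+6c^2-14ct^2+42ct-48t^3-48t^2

Group: c(7c^2-ct+6c-6t^2-6t) + 8t(7c^2-ct+6c-6t^2-6t); both groups contain (7c^2-ct+6c-6t^2-6t), so (c+8t) is a factor with cofactor 7c^2-ct+6c-6t^2-6t.
The cofactor groups again: 7c^2-ct+6c-6t^2-6t = c(7c+6t+6) - t(7c+6t+6); both groups contain (7c+6t+6), giving (c-t)(7c+6t+6).

(7c+6t+6)(c+8t)(c-t)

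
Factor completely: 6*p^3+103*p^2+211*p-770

(6*p-11)*(p+14)*(p+5)

Among the possible rational roots, p = -14 is a root, so (p+14) divides it; the quotient is 6*p^2+19*p-55.
The remaining quadratic factors as (p+5)(6*p-11).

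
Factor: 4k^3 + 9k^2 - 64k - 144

(4k + 9)(k + 4)(k - 4)

By the rational root theorem, k = -9/4 is a root, so (4k + 9) is a factor; dividing leaves k^2 - 16.
The remaining quadratic factors as (k - 4)(k + 4).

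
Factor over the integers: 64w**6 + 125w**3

w**3(4w + 5)(16w**2 - 20w + 25)

Factor out w**3 first: what remains is 64w**3 + 125.
Recognize a sum of cubes with the parts 4w and 5.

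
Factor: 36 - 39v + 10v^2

(2v - 3)(5v - 12)

Need a pair with product 10·36 = 360 and sum -39: that's -15 and -24.
Split the middle term: 10v^2 - 15v - 24v + 36 = 5v(2v - 3) - 12(2v - 3).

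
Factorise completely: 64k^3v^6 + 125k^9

Factor out k^3 first: what remains is 125k^6 + 64v^6.
Recognize a sum of cubes with the parts 4v^2 and 5k^2.

k^3(5k^2 + 4v^2)(25k^4 - 20k^2v^2 + 16v^4)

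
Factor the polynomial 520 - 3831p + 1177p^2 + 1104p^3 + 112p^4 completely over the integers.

(4p + 13)(4p - 5)(7p - 1)(p + 8)

Among the possible rational roots, p = -13/4 is a root, so (4p + 13) divides it; the quotient is 28p^3 + 185p^2 - 307p + 40.
Then p = -8 is a root, so (p + 8) is a factor; dividing leaves 28p^2 - 39p + 5.
The remaining quadratic factors as (7p - 1)(4p - 5).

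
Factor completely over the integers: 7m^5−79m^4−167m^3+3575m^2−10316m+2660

Testing divisors of the constant over divisors of the leading coefficient, m = 2/7 is a root, so (7m−2) divides it; the quotient is m^4−11m^3−27m^2+503m−1330.
Next, m = 10 is a root, so (m−10) divides it; the quotient is m^3−m^2−37m+133.
Then m = −7 is a root, so (m+7) is a factor; dividing leaves m^2−8m+19.
The quadratic m^2−8m+19 has discriminant −12 < 0 and is irreducible over ℤ.

(7m−2)(m+7)(m−10)(m^2−8m+19)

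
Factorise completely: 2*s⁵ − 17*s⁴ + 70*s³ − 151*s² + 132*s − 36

By the rational root theorem, s = 3 is a root, giving the factor (s − 3) and quotient 2*s⁴ − 11*s³ + 37*s² − 40*s + 12.
Then s = 1 is a root, giving the factor (s − 1) and quotient 2*s³ − 9*s² + 28*s − 12.
Continuing, s = 1/2 is a root, giving the factor (2*s − 1) and quotient s² − 4*s + 12.
The quadratic s² − 4*s + 12 has discriminant −32 < 0 and is irreducible over ℤ.

(2*s − 1)*(s − 1)*(s − 3)*(s² − 4*s + 12)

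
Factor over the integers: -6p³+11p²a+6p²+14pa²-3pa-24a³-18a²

-(p-2a)(3p-4a-3)(2p+3a)

Group: 3p(-2p²+pa+6a²) + (-4a-3)(-2p²+pa+6a²); both groups contain (-2p²+pa+6a²), so (3p-4a-3) is a factor with cofactor -2p²+pa+6a².
The cofactor groups again: -2p²+pa+6a² = -2p(p-2a) - 3a(p-2a); both groups contain (p-2a), giving -(2p+3a)(p-2a).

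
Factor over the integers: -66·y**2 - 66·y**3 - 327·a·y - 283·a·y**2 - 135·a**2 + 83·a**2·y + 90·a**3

Group: 5·a·(18·a**2 - 23·a·y - 27·a - 6·y**2 - 6·y) + 11·y·(18·a**2 - 23·a·y - 27·a - 6·y**2 - 6·y); both groups contain (18·a**2 - 23·a·y - 27·a - 6·y**2 - 6·y), so (5·a + 11·y) is a factor with cofactor 18·a**2 - 23·a·y - 27·a - 6·y**2 - 6·y.
The cofactor groups again: 18·a**2 - 23·a·y - 27·a - 6·y**2 - 6·y = 9·a·(2·a - 3·y - 3) + 2·y·(2·a - 3·y - 3); both groups contain (2·a - 3·y - 3), giving (9·a + 2·y)·(2·a - 3·y - 3).

(2·a - 3·y - 3)·(5·a + 11·y)·(9·a + 2·y)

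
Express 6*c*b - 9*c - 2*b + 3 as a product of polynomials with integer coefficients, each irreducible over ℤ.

Group as (6*c*b - 9*c) + (-2*b + 3) = 3*c*(2*b - 3) - (2*b - 3).
Both groups share the factor (2*b - 3).

(2*b - 3)*(3*c - 1)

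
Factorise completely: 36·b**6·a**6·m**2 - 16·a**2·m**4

Pull out the common factor 4·a**2·m**2, leaving 9·b**6·a**4 - 4·m**2.
Recognize a difference of squares with the parts 3·b**3·a**2 and 2·m.

4·a**2·m**2·(3·b**3·a**2 + 2·m)·(3·b**3·a**2 - 2·m)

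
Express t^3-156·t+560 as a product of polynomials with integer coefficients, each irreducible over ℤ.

Testing divisors of the constant over divisors of the leading coefficient, t = -14 is a root, so (t+14) is a factor; dividing leaves t^2-14·t+40.
The remaining quadratic factors as (t-10)(t-4).

(t+14)·(t-10)·(t-4)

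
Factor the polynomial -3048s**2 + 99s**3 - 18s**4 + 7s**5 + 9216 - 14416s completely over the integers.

Trying the rational-root candidates, s = 4/7 is a root, giving the factor (7s - 4) and quotient s**4 - 2s**3 + 13s**2 - 428s - 2304.
Then s = -4 is a root, so (s + 4) is a factor; dividing leaves s**3 - 6s**2 + 37s - 576.
Next, s = 9 is a root, giving the factor (s - 9) and quotient s**2 + 3s + 64.
The quadratic s**2 + 3s + 64 has discriminant -247 < 0 and is irreducible over ℤ.

(7s - 4)(s + 4)(s - 9)(s**2 + 3s + 64)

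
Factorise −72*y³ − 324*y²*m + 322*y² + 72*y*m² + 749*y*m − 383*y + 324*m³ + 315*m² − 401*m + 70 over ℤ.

Group: 4*y*(−18*y² − 99*y*m + 49*y − 81*m² + 63*m − 10) + (−4*m − 7)*(−18*y² − 99*y*m + 49*y − 81*m² + 63*m − 10); both groups contain (−18*y² − 99*y*m + 49*y − 81*m² + 63*m − 10), so (4*y − 4*m − 7) is a factor with cofactor −18*y² − 99*y*m + 49*y − 81*m² + 63*m − 10.
The cofactor groups again: −18*y² − 99*y*m + 49*y − 81*m² + 63*m − 10 = −2*y*(9*y + 9*m − 2) + (−9*m + 5)*(9*y + 9*m − 2); both groups contain (9*y + 9*m − 2), giving −(2*y + 9*m − 5)*(9*y + 9*m − 2).

−(4*y − 4*m − 7)*(2*y + 9*m − 5)*(9*y + 9*m − 2)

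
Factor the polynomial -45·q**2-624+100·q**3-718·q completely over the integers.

(4·q-13)·(5·q+6)·(5·q+8)

Among the possible rational roots, q = 13/4 is a root, so (4·q-13) is a factor; dividing leaves 25·q**2+70·q+48.
The remaining quadratic factors as (5·q+6)(5·q+8).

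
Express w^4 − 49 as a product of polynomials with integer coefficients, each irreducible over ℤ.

Substitute u = w^2 to get a quadratic in u, then factor.
w^2 + 7 is irreducible over ℤ (always positive, so no real roots).
w^2 − 7 is irreducible over ℤ (7 is not a perfect square).

(w^2 + 7)·(w^2 − 7)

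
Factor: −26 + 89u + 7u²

(7u − 2)(u + 13)

Need a pair with product 7·(−26) = −182 and sum 89: that's 91 and −2.
Split the middle term: 7u² + 91u − 2u − 26 = 7u(u + 13) − 2(u + 13).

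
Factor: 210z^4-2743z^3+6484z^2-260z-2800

(5z-14)(6z-5)(7z+4)(z-10)

Testing divisors of the constant over divisors of the leading coefficient, z = -4/7 is a root, giving the factor (7z+4) and quotient 30z^3-409z^2+1160z-700.
Continuing, z = 14/5 is a root, giving the factor (5z-14) and quotient 6z^2-65z+50.
The remaining quadratic factors as (z-10)(6z-5).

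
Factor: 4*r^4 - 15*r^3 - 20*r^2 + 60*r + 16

Among the possible rational roots, r = 2 is a root, giving the factor (r - 2) and quotient 4*r^3 - 7*r^2 - 34*r - 8.
Next, r = -2 is a root, so (r + 2) divides it; the quotient is 4*r^2 - 15*r - 4.
The remaining quadratic factors as (4*r + 1)(r - 4).

(4*r + 1)*(r + 2)*(r - 2)*(r - 4)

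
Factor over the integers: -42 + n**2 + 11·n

(n + 14)·(n - 3)

Two integers with product -42 and sum 11 are 14 and -3.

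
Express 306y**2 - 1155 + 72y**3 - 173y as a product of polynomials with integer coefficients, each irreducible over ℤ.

By the rational root theorem, y = 11/6 is a root, so (6y - 11) is a factor; dividing leaves 12y**2 + 73y + 105.
The remaining quadratic factors as (3y + 7)(4y + 15).

(3y + 7)(4y + 15)(6y - 11)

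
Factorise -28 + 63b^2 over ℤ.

Every term has a factor of 7. Then 9b^2 - 4 = (3b)² − (2)².

7(3b + 2)(3b - 2)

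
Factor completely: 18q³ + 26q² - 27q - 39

(9q + 13)(2q² - 3)

Group as (18q³ - 27q) + (26q² - 39) = 9q(2q² - 3) + 13(2q² - 3).
Both groups share the factor (2q² - 3).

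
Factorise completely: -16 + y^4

(y)⁴ − (2)⁴ = ((y)² − (2)²)((y)² + (2)²); the first factor splits again, the second (y^2 + 4) is irreducible.

(y + 2)(y - 2)(y^2 + 4)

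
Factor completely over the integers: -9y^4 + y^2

Pull out the common factor y^2, leaving -9y^2 + 1.
Recognize a difference of squares with the parts 1 and 3y.

-y^2(3y + 1)(3y - 1)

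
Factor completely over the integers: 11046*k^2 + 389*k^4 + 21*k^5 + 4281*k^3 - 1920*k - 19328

Testing divisors of the constant over divisors of the leading coefficient, k = 8/7 is a root, so (7*k - 8) is a factor; dividing leaves 3*k^4 + 59*k^3 + 679*k^2 + 2354*k + 2416.
Then k = -2 is a root, so (k + 2) is a factor; dividing leaves 3*k^3 + 53*k^2 + 573*k + 1208.
Then k = -8/3 is a root, giving the factor (3*k + 8) and quotient k^2 + 15*k + 151.
The quadratic k^2 + 15*k + 151 has discriminant -379 < 0 and is irreducible over ℤ.

(3*k + 8)*(7*k - 8)*(k + 2)*(k^2 + 15*k + 151)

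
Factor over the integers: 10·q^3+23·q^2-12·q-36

By the rational root theorem, q = -2 is a root, giving the factor (q+2) and quotient 10·q^2+3·q-18.
The remaining quadratic factors as (5·q-6)(2·q+3).

(2·q+3)·(5·q-6)·(q+2)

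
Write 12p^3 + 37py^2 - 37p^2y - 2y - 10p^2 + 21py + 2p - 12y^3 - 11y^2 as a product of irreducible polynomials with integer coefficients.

(3p - 4y - 1)(4p - 3y - 2)(p - y)

Group: p(12p^2 - 25py - 10p + 12y^2 + 11y + 2) - y(12p^2 - 25py - 10p + 12y^2 + 11y + 2); both groups contain (12p^2 - 25py - 10p + 12y^2 + 11y + 2), so (p - y) is a factor with cofactor 12p^2 - 25py - 10p + 12y^2 + 11y + 2.
The cofactor groups again: 12p^2 - 25py - 10p + 12y^2 + 11y + 2 = 3p(4p - 3y - 2) + (-4y - 1)(4p - 3y - 2); both groups contain (4p - 3y - 2), giving (3p - 4y - 1)(4p - 3y - 2).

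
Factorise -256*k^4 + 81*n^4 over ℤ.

(3*n)⁴ − (4*k)⁴ = ((3*n)² − (4*k)²)((3*n)² + (4*k)²); the first factor splits again, the second (9*n^2 + 16*k^2) is irreducible.

(3*n - 4*k)*(3*n + 4*k)*(9*n^2 + 16*k^2)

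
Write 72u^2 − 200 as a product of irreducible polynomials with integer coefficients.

8(3u + 5)(3u − 5)

Pull out the common factor 8; 9u^2 − 25 is a difference of squares.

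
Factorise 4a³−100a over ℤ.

4a(a+5)(a−5)

Pull out the common factor 4a; a²−25 is a difference of squares.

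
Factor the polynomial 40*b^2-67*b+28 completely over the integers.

Need a pair with product 40·28 = 1120 and sum -67: that's -35 and -32.
Split the middle term: 40*b^2-35*b - 32*b+28 = 5*b*(8*b-7) - 4*(8*b-7).

(5*b-4)*(8*b-7)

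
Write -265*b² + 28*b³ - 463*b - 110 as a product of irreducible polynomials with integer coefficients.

(4*b + 5)*(7*b + 2)*(b - 11)

Trying the rational-root candidates, b = 11 is a root, so (b - 11) divides it; the quotient is 28*b² + 43*b + 10.
The remaining quadratic factors as (4*b + 5)(7*b + 2).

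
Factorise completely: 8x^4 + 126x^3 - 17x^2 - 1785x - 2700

Among the possible rational roots, x = -5/2 is a root, so (2x + 5) is a factor; dividing leaves 4x^3 + 53x^2 - 141x - 540.
Continuing, x = 4 is a root, so (x - 4) is a factor; dividing leaves 4x^2 + 69x + 135.
The remaining quadratic factors as (4x + 9)(x + 15).

(2x + 5)(4x + 9)(x + 15)(x - 4)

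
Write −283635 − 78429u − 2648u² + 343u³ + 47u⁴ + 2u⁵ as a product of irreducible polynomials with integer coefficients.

By the rational root theorem, u = 11 is a root, so (u − 11) is a factor; dividing leaves 2u⁴ + 69u³ + 1102u² + 9474u + 25785.
Then u = −15 is a root, giving the factor (u + 15) and quotient 2u³ + 39u² + 517u + 1719.
Next, u = −9/2 is a root, so (2u + 9) is a factor; dividing leaves u² + 15u + 191.
The quadratic u² + 15u + 191 has discriminant −539 < 0 and is irreducible over ℤ.

(2u + 9)(u + 15)(u − 11)(u² + 15u + 191)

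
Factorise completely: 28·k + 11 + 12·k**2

(2·k + 1)·(6·k + 11)

Need a pair with product 12·11 = 132 and sum 28: that's 22 and 6.
Split the middle term: 12·k**2 + 22·k + 6·k + 11 = 2·k·(6·k + 11) + (6·k + 11).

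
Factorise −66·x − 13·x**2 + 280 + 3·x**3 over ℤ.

(3·x + 14)·(x − 4)·(x − 5)

Testing divisors of the constant over divisors of the leading coefficient, x = 5 is a root, so (x − 5) divides it; the quotient is 3·x**2 + 2·x − 56.
The remaining quadratic factors as (x − 4)(3·x + 14).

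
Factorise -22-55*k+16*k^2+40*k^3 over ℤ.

(5*k+2)*(8*k^2-11)

Group as (40*k^3-55*k) + (16*k^2-22) = 5*k*(8*k^2-11) + 2*(8*k^2-11).
Both groups share the factor (8*k^2-11).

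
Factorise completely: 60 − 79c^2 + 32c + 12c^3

Among the possible rational roots, c = 5/4 is a root, giving the factor (4c − 5) and quotient 3c^2 − 16c − 12.
The remaining quadratic factors as (c − 6)(3c + 2).

(3c + 2)(4c − 5)(c − 6)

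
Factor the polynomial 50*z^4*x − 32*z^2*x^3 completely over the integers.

Factor out 2*z^2*x, leaving 25*z^2 − 16*x^2, which is a difference of two squares.

2*x*z^2*(5*z − 4*x)*(5*z + 4*x)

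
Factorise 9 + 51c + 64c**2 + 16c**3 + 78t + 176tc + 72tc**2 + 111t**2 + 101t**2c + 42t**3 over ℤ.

(3t + 4c + 3)(7t + 4c + 1)(2t + c + 3)

Group: 7t(6t**2 + 11tc + 15t + 4c**2 + 15c + 9) + (4c + 1)(6t**2 + 11tc + 15t + 4c**2 + 15c + 9); both groups contain (6t**2 + 11tc + 15t + 4c**2 + 15c + 9), so (7t + 4c + 1) is a factor with cofactor 6t**2 + 11tc + 15t + 4c**2 + 15c + 9.
The cofactor groups again: 6t**2 + 11tc + 15t + 4c**2 + 15c + 9 = 2t(3t + 4c + 3) + (c + 3)(3t + 4c + 3); both groups contain (3t + 4c + 3), giving (2t + c + 3)(3t + 4c + 3).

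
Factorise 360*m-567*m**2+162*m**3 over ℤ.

Pull out the common factor 9*m, then factor the remaining trinomial.

9*m*(3*m-8)*(6*m-5)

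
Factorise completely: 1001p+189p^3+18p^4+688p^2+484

(3p+11)(6p+11)(p+1)(p+4)

Trying the rational-root candidates, p = -11/6 is a root, so (6p+11) divides it; the quotient is 3p^3+26p^2+67p+44.
Then p = -1 is a root, so (p+1) divides it; the quotient is 3p^2+23p+44.
The remaining quadratic factors as (p+4)(3p+11).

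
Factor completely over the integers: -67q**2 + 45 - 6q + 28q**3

Trying the rational-root candidates, q = 1 is a root, so (q - 1) is a factor; dividing leaves 28q**2 - 39q - 45.
The remaining quadratic factors as (7q - 15)(4q + 3).

(4q + 3)(7q - 15)(q - 1)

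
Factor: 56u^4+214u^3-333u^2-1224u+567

(2u+7)(4u-9)(7u-3)(u+3)

By the rational root theorem, u = 3/7 is a root, so (7u-3) is a factor; dividing leaves 8u^3+34u^2-33u-189.
Continuing, u = -7/2 is a root, so (2u+7) is a factor; dividing leaves 4u^2+3u-27.
The remaining quadratic factors as (u+3)(4u-9).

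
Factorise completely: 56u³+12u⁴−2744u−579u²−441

By the rational root theorem, u = −1/6 is a root, giving the factor (6u+1) and quotient 2u³+9u²−98u−441.
Then u = 7 is a root, giving the factor (u−7) and quotient 2u²+23u+63.
The remaining quadratic factors as (u+7)(2u+9).

(2u+9)(6u+1)(u+7)(u−7)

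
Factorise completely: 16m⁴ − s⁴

(2m + s)(2m − s)(4m² + s²)

(2m)⁴ − (s)⁴ = ((2m)² − (s)²)((2m)² + (s)²); the first factor splits again, the second (4m² + s²) is irreducible.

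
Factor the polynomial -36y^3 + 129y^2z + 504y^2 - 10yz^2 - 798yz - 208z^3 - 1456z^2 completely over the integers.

-(12y + 13z)(3y - 8z)(y - 2z - 14)

Group: y(-36y^2 + 57yz + 104z^2) + (-2z - 14)(-36y^2 + 57yz + 104z^2); both groups contain (-36y^2 + 57yz + 104z^2), so (y - 2z - 14) is a factor with cofactor -36y^2 + 57yz + 104z^2.
The cofactor groups again: -36y^2 + 57yz + 104z^2 = -12y(3y - 8z) - 13z(3y - 8z); both groups contain (3y - 8z), giving -(12y + 13z)(3y - 8z).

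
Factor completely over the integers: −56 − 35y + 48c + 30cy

(5y + 8)(6c − 7)

Group as (30cy + 48c) + (−35y − 56) = 6c(5y + 8) − 7(5y + 8).
Both groups share the factor (5y + 8).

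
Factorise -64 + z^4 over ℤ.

(z^2 + 8)*(z^2 - 8)

Substitute u = z^2 to get a quadratic in u, then factor.
z^2 + 8 is irreducible over ℤ (always positive, so no real roots).
z^2 - 8 is irreducible over ℤ (8 is not a perfect square).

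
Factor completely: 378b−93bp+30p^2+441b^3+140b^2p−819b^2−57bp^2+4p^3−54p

Group: 7b(63b^2+29bp−117b−4p^2−30p+54) − p(63b^2+29bp−117b−4p^2−30p+54); both groups contain (63b^2+29bp−117b−4p^2−30p+54), so (7b−p) is a factor with cofactor 63b^2+29bp−117b−4p^2−30p+54.
The cofactor groups again: 63b^2+29bp−117b−4p^2−30p+54 = 7b(9b−p−9) + (4p−6)(9b−p−9); both groups contain (9b−p−9), giving (7b+4p−6)(9b−p−9).

(7b+4p−6)(7b−p)(9b−p−9)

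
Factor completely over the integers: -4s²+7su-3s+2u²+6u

Group: -4s(s-2u) + (-u-3)(s-2u); both groups contain (s-2u).

-(4s+u+3)(s-2u)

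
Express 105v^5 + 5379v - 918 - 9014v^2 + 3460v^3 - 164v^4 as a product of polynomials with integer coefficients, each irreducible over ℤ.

(3v - 1)(5v - 9)(7v - 3)(v^2 + v + 34)

Testing divisors of the constant over divisors of the leading coefficient, v = 1/3 is a root, so (3v - 1) is a factor; dividing leaves 35v^4 - 43v^3 + 1139v^2 - 2625v + 918.
Continuing, v = 3/7 is a root, so (7v - 3) is a factor; dividing leaves 5v^3 - 4v^2 + 161v - 306.
Continuing, v = 9/5 is a root, giving the factor (5v - 9) and quotient v^2 + v + 34.
The quadratic v^2 + v + 34 has discriminant -135 < 0 and is irreducible over ℤ.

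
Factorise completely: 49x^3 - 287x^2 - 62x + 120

(7x + 5)(7x - 4)(x - 6)

Among the possible rational roots, x = 4/7 is a root, so (7x - 4) is a factor; dividing leaves 7x^2 - 37x - 30.
The remaining quadratic factors as (x - 6)(7x + 5).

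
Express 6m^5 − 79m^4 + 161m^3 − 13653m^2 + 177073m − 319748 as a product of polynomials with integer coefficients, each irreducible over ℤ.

(6m − 13)(m − 11)(m − 13)(m^2 + 13m + 172)

Among the possible rational roots, m = 13 is a root, so (m − 13) is a factor; dividing leaves 6m^4 − m^3 + 148m^2 − 11729m + 24596.
Continuing, m = 11 is a root, giving the factor (m − 11) and quotient 6m^3 + 65m^2 + 863m − 2236.
Next, m = 13/6 is a root, giving the factor (6m − 13) and quotient m^2 + 13m + 172.
The quadratic m^2 + 13m + 172 has discriminant −519 < 0 and is irreducible over ℤ.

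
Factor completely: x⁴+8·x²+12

(x²+2)·(x²+6)

Substitute u = x² to get a quadratic in u, then factor.
x²+6 is irreducible over ℤ (always positive, so no real roots).
x²+2 is irreducible over ℤ (always positive, so no real roots).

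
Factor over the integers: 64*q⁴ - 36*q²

Every term has a factor of 4*q². Then 16*q² - 9 = (4*q)² − (3)².

4*q²*(4*q + 3)*(4*q - 3)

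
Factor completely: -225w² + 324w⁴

Factor out 9w², leaving 36w² - 25, which is a difference of two squares.

9w²(6w + 5)(6w - 5)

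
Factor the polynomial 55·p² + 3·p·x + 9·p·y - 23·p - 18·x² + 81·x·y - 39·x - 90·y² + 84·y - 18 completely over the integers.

(11·p - 6·x + 15·y - 9)·(5·p + 3·x - 6·y + 2)

Group: 5·p·(11·p - 6·x + 15·y - 9) + (3·x - 6·y + 2)·(11·p - 6·x + 15·y - 9); both groups contain (11·p - 6·x + 15·y - 9).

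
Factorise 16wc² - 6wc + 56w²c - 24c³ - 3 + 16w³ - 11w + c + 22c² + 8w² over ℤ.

Group: 4w(4w² + 16wc + w + 12c² - 5c - 3) + (-2c + 1)(4w² + 16wc + w + 12c² - 5c - 3); both groups contain (4w² + 16wc + w + 12c² - 5c - 3), so (4w - 2c + 1) is a factor with cofactor 4w² + 16wc + w + 12c² - 5c - 3.
The cofactor groups again: 4w² + 16wc + w + 12c² - 5c - 3 = w(4w + 4c - 3) + (3c + 1)(4w + 4c - 3); both groups contain (4w + 4c - 3), giving (w + 3c + 1)(4w + 4c - 3).

(4w - 2c + 1)(w + 3c + 1)(4w + 4c - 3)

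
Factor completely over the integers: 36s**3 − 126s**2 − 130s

Pull out the common factor 2s, then factor the remaining trinomial.

2s(3s − 13)(6s + 5)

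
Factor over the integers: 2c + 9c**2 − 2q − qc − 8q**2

−(q − c)(8q + 9c + 2)

Group: −q(8q + 9c + 2) + c(8q + 9c + 2); both groups contain (8q + 9c + 2).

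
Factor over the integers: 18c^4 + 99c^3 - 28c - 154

Group as (18c^4 - 28c) + (99c^3 - 154) = 2c(9c^3 - 14) + 11(9c^3 - 14).
Both groups share the factor (9c^3 - 14).

(2c + 11)(9c^3 - 14)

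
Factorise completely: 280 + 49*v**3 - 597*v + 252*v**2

Trying the rational-root candidates, v = 8/7 is a root, so (7*v - 8) divides it; the quotient is 7*v**2 + 44*v - 35.
The remaining quadratic factors as (v + 7)(7*v - 5).

(7*v - 5)*(7*v - 8)*(v + 7)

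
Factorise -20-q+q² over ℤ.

(q+4)(q-5)

Two integers with product -20 and sum -1 are 4 and -5.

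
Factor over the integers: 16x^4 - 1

Difference of squares twice: with A = 2x and B = 1, A⁴ − B⁴ = (A² − B²)(A² + B²), and A² − B² factors again.

(2x + 1)(2x - 1)(4x^2 + 1)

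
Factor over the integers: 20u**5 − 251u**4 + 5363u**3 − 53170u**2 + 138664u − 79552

(4u − 11)(5u − 4)(u − 8)(u**2 − u + 226)

Trying the rational-root candidates, u = 11/4 is a root, so (4u − 11) divides it; the quotient is 5u**4 − 49u**3 + 1206u**2 − 9976u + 7232.
Then u = 8 is a root, so (u − 8) divides it; the quotient is 5u**3 − 9u**2 + 1134u − 904.
Continuing, u = 4/5 is a root, giving the factor (5u − 4) and quotient u**2 − u + 226.
The quadratic u**2 − u + 226 has discriminant −903 < 0 and is irreducible over ℤ.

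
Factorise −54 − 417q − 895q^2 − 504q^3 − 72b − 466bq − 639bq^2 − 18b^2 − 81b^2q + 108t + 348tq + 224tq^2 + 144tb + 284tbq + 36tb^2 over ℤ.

Group: 9b(4tb + 28tq + 12t − 9bq − 2b − 63q^2 − 41q − 6) + (8q + 9)(4tb + 28tq + 12t − 9bq − 2b − 63q^2 − 41q − 6); both groups contain (4tb + 28tq + 12t − 9bq − 2b − 63q^2 − 41q − 6), so (9b + 8q + 9) is a factor with cofactor 4tb + 28tq + 12t − 9bq − 2b − 63q^2 − 41q − 6.
The cofactor groups again: 4tb + 28tq + 12t − 9bq − 2b − 63q^2 − 41q − 6 = 4t(b + 7q + 3) + (−9q − 2)(b + 7q + 3); both groups contain (b + 7q + 3), giving (4t − 9q − 2)(b + 7q + 3).

(4t − 9q − 2)(9b + 8q + 9)(b + 7q + 3)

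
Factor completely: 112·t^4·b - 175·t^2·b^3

Every term has a factor of 7·t^2·b. Then 16·t^2 - 25·b^2 = (4·t)² − (5·b)².

7·b·t^2·(4·t - 5·b)·(4·t + 5·b)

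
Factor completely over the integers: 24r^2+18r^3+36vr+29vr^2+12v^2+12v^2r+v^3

Group: v(v^2+3vr+2r^2) + (9r+12)(v^2+3vr+2r^2); both groups contain (v^2+3vr+2r^2), so (v+9r+12) is a factor with cofactor v^2+3vr+2r^2.
The cofactor groups again: v^2+3vr+2r^2 = v(v+r) + 2r(v+r); both groups contain (v+r), giving (v+2r)(v+r).

(v+2r)(v+9r+12)(v+r)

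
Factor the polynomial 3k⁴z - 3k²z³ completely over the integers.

3k²z(k + z)(k - z)

Every term has a factor of 3k²z. Then k² - z² = (k)² − (z)².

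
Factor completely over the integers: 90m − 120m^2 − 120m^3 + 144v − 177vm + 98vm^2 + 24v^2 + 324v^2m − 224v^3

Group: 7v(−32v^2 + 28vm − 24v + 30m^2 − 15m) + (−4m − 6)(−32v^2 + 28vm − 24v + 30m^2 − 15m); both groups contain (−32v^2 + 28vm − 24v + 30m^2 − 15m), so (7v − 4m − 6) is a factor with cofactor −32v^2 + 28vm − 24v + 30m^2 − 15m.
The cofactor groups again: −32v^2 + 28vm − 24v + 30m^2 − 15m = −4v(8v + 5m) + (6m − 3)(8v + 5m); both groups contain (8v + 5m), giving −(4v − 6m + 3)(8v + 5m).

−(7v − 4m − 6)(4v − 6m + 3)(8v + 5m)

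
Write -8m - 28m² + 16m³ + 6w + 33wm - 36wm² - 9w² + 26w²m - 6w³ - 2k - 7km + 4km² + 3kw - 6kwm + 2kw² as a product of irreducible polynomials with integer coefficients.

(2w - 4m - 1)(w - m + 2)(k - 3w + 4m)

Group: k(2w² - 6wm + 3w + 4m² - 7m - 2) + (-3w + 4m)(2w² - 6wm + 3w + 4m² - 7m - 2); both groups contain (2w² - 6wm + 3w + 4m² - 7m - 2), so (k - 3w + 4m) is a factor with cofactor 2w² - 6wm + 3w + 4m² - 7m - 2.
The cofactor groups again: 2w² - 6wm + 3w + 4m² - 7m - 2 = w(2w - 4m - 1) + (-m + 2)(2w - 4m - 1); both groups contain (2w - 4m - 1), giving (w - m + 2)(2w - 4m - 1).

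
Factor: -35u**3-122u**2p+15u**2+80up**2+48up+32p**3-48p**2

-(5u-4p)(7u+2p-3)(u+4p)

Group: u(-35u**2+18up+15u+8p**2-12p) + 4p(-35u**2+18up+15u+8p**2-12p); both groups contain (-35u**2+18up+15u+8p**2-12p), so (u+4p) is a factor with cofactor -35u**2+18up+15u+8p**2-12p.
The cofactor groups again: -35u**2+18up+15u+8p**2-12p = -7u(5u-4p) + (-2p+3)(5u-4p); both groups contain (5u-4p), giving -(7u+2p-3)(5u-4p).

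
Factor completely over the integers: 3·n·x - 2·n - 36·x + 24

Group as (3·n·x - 2·n) + (-36·x + 24) = n·(3·x - 2) - 12·(3·x - 2).
Both groups share the factor (3·x - 2).

(3·x - 2)·(n - 12)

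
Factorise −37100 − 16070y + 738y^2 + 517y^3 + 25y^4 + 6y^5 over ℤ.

By the rational root theorem, y = 5 is a root, so (y − 5) divides it; the quotient is 6y^4 + 55y^3 + 792y^2 + 4698y + 7420.
Then y = −14/3 is a root, so (3y + 14) is a factor; dividing leaves 2y^3 + 9y^2 + 222y + 530.
Continuing, y = −5/2 is a root, so (2y + 5) divides it; the quotient is y^2 + 2y + 106.
The quadratic y^2 + 2y + 106 has discriminant −420 < 0 and is irreducible over ℤ.

(2y + 5)(3y + 14)(y − 5)(y^2 + 2y + 106)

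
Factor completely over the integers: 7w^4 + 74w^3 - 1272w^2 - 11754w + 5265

(7w - 3)(w + 15)(w + 9)(w - 13)

Among the possible rational roots, w = 3/7 is a root, giving the factor (7w - 3) and quotient w^3 + 11w^2 - 177w - 1755.
Next, w = 13 is a root, giving the factor (w - 13) and quotient w^2 + 24w + 135.
The remaining quadratic factors as (w + 9)(w + 15).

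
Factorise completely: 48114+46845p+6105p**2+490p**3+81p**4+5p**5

(5p+6)(p+11)(p+9)(p**2−5p+81)

Among the possible rational roots, p = −6/5 is a root, giving the factor (5p+6) and quotient p**4+15p**3+80p**2+1125p+8019.
Next, p = −9 is a root, so (p+9) divides it; the quotient is p**3+6p**2+26p+891.
Then p = −11 is a root, so (p+11) divides it; the quotient is p**2−5p+81.
The quadratic p**2−5p+81 has discriminant −299 < 0 and is irreducible over ℤ.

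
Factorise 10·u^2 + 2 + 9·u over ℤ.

(2·u + 1)·(5·u + 2)

Need a pair with product 10·2 = 20 and sum 9: that's 4 and 5.
Split the middle term: 10·u^2 + 4·u + 5·u + 2 = 2·u·(5·u + 2) + (5·u + 2).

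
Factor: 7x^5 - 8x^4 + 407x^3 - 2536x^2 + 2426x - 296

(7x - 1)(x - 1)(x - 4)(x^2 + 4x + 74)

Trying the rational-root candidates, x = 1/7 is a root, giving the factor (7x - 1) and quotient x^4 - x^3 + 58x^2 - 354x + 296.
Next, x = 1 is a root, so (x - 1) divides it; the quotient is x^3 + 58x - 296.
Then x = 4 is a root, so (x - 4) divides it; the quotient is x^2 + 4x + 74.
The quadratic x^2 + 4x + 74 has discriminant -280 < 0 and is irreducible over ℤ.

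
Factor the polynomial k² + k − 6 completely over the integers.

Two integers with product −6 and sum 1 are −2 and 3.

(k + 3)·(k − 2)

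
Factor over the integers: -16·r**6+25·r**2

Factor out r**2 first: what remains is -16·r**4+25.
Recognize a difference of squares with the parts 5 and 4·r**2.

-r**2·(4·r**2+5)·(4·r**2-5)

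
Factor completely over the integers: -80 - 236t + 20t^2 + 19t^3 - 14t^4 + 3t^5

Among the possible rational roots, t = -2 is a root, giving the factor (t + 2) and quotient 3t^4 - 20t^3 + 59t^2 - 98t - 40.
Next, t = -1/3 is a root, so (3t + 1) divides it; the quotient is t^3 - 7t^2 + 22t - 40.
Then t = 4 is a root, so (t - 4) divides it; the quotient is t^2 - 3t + 10.
The quadratic t^2 - 3t + 10 has discriminant -31 < 0 and is irreducible over ℤ.

(3t + 1)(t + 2)(t - 4)(t^2 - 3t + 10)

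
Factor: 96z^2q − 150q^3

Every term has a factor of 6q. Then 16z^2 − 25q^2 = (4z)² − (5q)².

6q(4z − 5q)(4z + 5q)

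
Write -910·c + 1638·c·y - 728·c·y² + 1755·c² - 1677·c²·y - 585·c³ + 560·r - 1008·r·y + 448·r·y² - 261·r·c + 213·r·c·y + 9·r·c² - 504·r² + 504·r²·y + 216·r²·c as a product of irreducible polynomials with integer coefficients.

(8·r - 13·c)·(9·r + 15·c + 8·y - 10)·(3·c + 7·y - 7)

Group: 3·c·(72·r² + 3·r·c + 64·r·y - 80·r - 195·c² - 104·c·y + 130·c) + (7·y - 7)·(72·r² + 3·r·c + 64·r·y - 80·r - 195·c² - 104·c·y + 130·c); both groups contain (72·r² + 3·r·c + 64·r·y - 80·r - 195·c² - 104·c·y + 130·c), so (3·c + 7·y - 7) is a factor with cofactor 72·r² + 3·r·c + 64·r·y - 80·r - 195·c² - 104·c·y + 130·c.
The cofactor groups again: 72·r² + 3·r·c + 64·r·y - 80·r - 195·c² - 104·c·y + 130·c = 8·r·(9·r + 15·c + 8·y - 10) - 13·c·(9·r + 15·c + 8·y - 10); both groups contain (9·r + 15·c + 8·y - 10), giving (8·r - 13·c)·(9·r + 15·c + 8·y - 10).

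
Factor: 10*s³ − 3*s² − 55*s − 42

(2*s + 3)*(5*s − 14)*(s + 1)

Trying the rational-root candidates, s = −1 is a root, so (s + 1) is a factor; dividing leaves 10*s² − 13*s − 42.
The remaining quadratic factors as (5*s − 14)(2*s + 3).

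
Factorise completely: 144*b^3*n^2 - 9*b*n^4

Factor out 9*b*n^2, leaving 16*b^2 - n^2, which is a difference of two squares.

9*b*n^2*(4*b + n)*(4*b - n)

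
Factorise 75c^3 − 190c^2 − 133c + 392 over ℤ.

Among the possible rational roots, c = 8/5 is a root, so (5c − 8) is a factor; dividing leaves 15c^2 − 14c − 49.
The remaining quadratic factors as (3c − 7)(5c + 7).

(3c − 7)(5c + 7)(5c − 8)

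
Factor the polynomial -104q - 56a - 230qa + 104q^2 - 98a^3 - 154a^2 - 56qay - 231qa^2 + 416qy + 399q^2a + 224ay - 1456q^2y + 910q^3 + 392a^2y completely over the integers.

Group: 13q(70q^2 - 7qa - 112qy + 8q - 14a^2 + 56ay - 22a + 32y - 8) + 7a(70q^2 - 7qa - 112qy + 8q - 14a^2 + 56ay - 22a + 32y - 8); both groups contain (70q^2 - 7qa - 112qy + 8q - 14a^2 + 56ay - 22a + 32y - 8), so (13q + 7a) is a factor with cofactor 70q^2 - 7qa - 112qy + 8q - 14a^2 + 56ay - 22a + 32y - 8.
The cofactor groups again: 70q^2 - 7qa - 112qy + 8q - 14a^2 + 56ay - 22a + 32y - 8 = 14q(5q + 2a - 8y + 2) + (-7a - 4)(5q + 2a - 8y + 2); both groups contain (5q + 2a - 8y + 2), giving (14q - 7a - 4)(5q + 2a - 8y + 2).

(14q - 7a - 4)(5q + 2a - 8y + 2)(13q + 7a)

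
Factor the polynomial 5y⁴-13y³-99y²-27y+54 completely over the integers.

(5y-3)(y+1)(y+3)(y-6)

Among the possible rational roots, y = -3 is a root, giving the factor (y+3) and quotient 5y³-28y²-15y+18.
Next, y = -1 is a root, so (y+1) is a factor; dividing leaves 5y²-33y+18.
The remaining quadratic factors as (5y-3)(y-6).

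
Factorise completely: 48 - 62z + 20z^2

2(2z - 3)(5z - 8)

Pull out the common factor 2, then factor the remaining trinomial.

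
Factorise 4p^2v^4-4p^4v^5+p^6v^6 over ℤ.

p^2v^4(p^2v-2)^2

Every term has a factor of p^2v^4; factoring it out leaves p^4v^2-4p^2v+4.
Recognize a perfect-square trinomial with the parts 2 and p^2v.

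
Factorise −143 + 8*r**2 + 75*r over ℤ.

Need a pair with product 8·(−143) = −1144 and sum 75: that's 88 and −13.
Split the middle term: 8*r**2 + 88*r − 13*r − 143 = 8*r*(r + 11) − 13*(r + 11).

(8*r − 13)*(r + 11)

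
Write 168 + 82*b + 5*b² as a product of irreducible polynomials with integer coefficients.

Need a pair with product 5·168 = 840 and sum 82: that's 12 and 70.
Split the middle term: 5*b² + 12*b + 70*b + 168 = b*(5*b + 12) + 14*(5*b + 12).

(5*b + 12)*(b + 14)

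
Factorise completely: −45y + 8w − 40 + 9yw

Group as (9yw − 45y) + (8w − 40) = 9y(w − 5) + 8(w − 5).
Both groups share the factor (w − 5).

(9y + 8)(w − 5)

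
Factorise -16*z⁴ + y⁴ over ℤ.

(y + 2*z)*(y - 2*z)*(y² + 4*z²)

Difference of squares twice: with A = y and B = 2*z, A⁴ − B⁴ = (A² − B²)(A² + B²), and A² − B² factors again.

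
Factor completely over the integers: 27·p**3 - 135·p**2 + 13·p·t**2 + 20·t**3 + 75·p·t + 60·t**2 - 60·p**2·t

(3·p - 5·t - 15)·(9·p + 4·t)·(p - t)

Group: 3·p·(9·p**2 - 5·p·t - 4·t**2) + (-5·t - 15)·(9·p**2 - 5·p·t - 4·t**2); both groups contain (9·p**2 - 5·p·t - 4·t**2), so (3·p - 5·t - 15) is a factor with cofactor 9·p**2 - 5·p·t - 4·t**2.
The cofactor groups again: 9·p**2 - 5·p·t - 4·t**2 = p·(9·p + 4·t) - t·(9·p + 4·t); both groups contain (9·p + 4·t), giving (p - t)·(9·p + 4·t).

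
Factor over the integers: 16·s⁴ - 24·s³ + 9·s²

s²·(4·s - 3)²

Every term has a factor of s²; factoring it out leaves 16·s² - 24·s + 9.
Recognize a perfect-square trinomial with the parts 3 and 4·s.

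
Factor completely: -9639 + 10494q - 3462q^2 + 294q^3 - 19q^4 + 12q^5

Trying the rational-root candidates, q = 3 is a root, so (q - 3) is a factor; dividing leaves 12q^4 + 17q^3 + 345q^2 - 2427q + 3213.
Continuing, q = 7/3 is a root, giving the factor (3q - 7) and quotient 4q^3 + 15q^2 + 150q - 459.
Continuing, q = 9/4 is a root, giving the factor (4q - 9) and quotient q^2 + 6q + 51.
The quadratic q^2 + 6q + 51 has discriminant -168 < 0 and is irreducible over ℤ.

(3q - 7)(4q - 9)(q - 3)(q^2 + 6q + 51)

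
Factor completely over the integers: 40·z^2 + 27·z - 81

(5·z + 9)·(8·z - 9)

Need a pair with product 40·(-81) = -3240 and sum 27: that's -45 and 72.
Split the middle term: 40·z^2 - 45·z + 72·z - 81 = 5·z·(8·z - 9) + 9·(8·z - 9).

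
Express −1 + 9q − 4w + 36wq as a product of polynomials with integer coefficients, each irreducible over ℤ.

(4w + 1)(9q − 1)

Group as (36wq − 4w) + (9q − 1) = 4w(9q − 1) + (9q − 1).
Both groups share the factor (9q − 1).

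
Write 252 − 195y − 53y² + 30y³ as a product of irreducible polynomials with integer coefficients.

(5y + 12)(6y − 7)(y − 3)

Among the possible rational roots, y = 3 is a root, so (y − 3) divides it; the quotient is 30y² + 37y − 84.
The remaining quadratic factors as (5y + 12)(6y − 7).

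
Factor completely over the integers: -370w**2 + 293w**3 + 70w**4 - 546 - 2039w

(2w + 7)(5w - 13)(7w + 2)(w + 3)

Trying the rational-root candidates, w = 13/5 is a root, giving the factor (5w - 13) and quotient 14w**3 + 95w**2 + 173w + 42.
Continuing, w = -2/7 is a root, giving the factor (7w + 2) and quotient 2w**2 + 13w + 21.
The remaining quadratic factors as (w + 3)(2w + 7).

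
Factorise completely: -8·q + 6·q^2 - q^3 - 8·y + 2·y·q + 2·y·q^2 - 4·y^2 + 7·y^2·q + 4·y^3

Group: 4·y·(y^2 + 2·y·q - 2·y + q^2 - 2·q) + (-q + 4)·(y^2 + 2·y·q - 2·y + q^2 - 2·q); both groups contain (y^2 + 2·y·q - 2·y + q^2 - 2·q), so (4·y - q + 4) is a factor with cofactor y^2 + 2·y·q - 2·y + q^2 - 2·q.
The cofactor groups again: y^2 + 2·y·q - 2·y + q^2 - 2·q = y·(y + q) + (q - 2)·(y + q); both groups contain (y + q), giving (y + q - 2)·(y + q).

(4·y - q + 4)·(y + q)·(y + q - 2)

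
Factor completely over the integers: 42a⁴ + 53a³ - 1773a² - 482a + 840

(6a + 5)(7a - 4)(a + 7)(a - 6)

Trying the rational-root candidates, a = 4/7 is a root, so (7a - 4) divides it; the quotient is 6a³ + 11a² - 247a - 210.
Then a = -5/6 is a root, so (6a + 5) is a factor; dividing leaves a² + a - 42.
The remaining quadratic factors as (a + 7)(a - 6).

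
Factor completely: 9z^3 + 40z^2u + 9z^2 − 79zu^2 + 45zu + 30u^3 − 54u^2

(9z − 5u + 9)(z − u)(z + 6u)

Group: z(9z^2 + 49zu + 9z − 30u^2 + 54u) − u(9z^2 + 49zu + 9z − 30u^2 + 54u); both groups contain (9z^2 + 49zu + 9z − 30u^2 + 54u), so (z − u) is a factor with cofactor 9z^2 + 49zu + 9z − 30u^2 + 54u.
The cofactor groups again: 9z^2 + 49zu + 9z − 30u^2 + 54u = 9z(z + 6u) + (−5u + 9)(z + 6u); both groups contain (z + 6u), giving (9z − 5u + 9)(z + 6u).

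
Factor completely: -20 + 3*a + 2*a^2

Need a pair with product 2·(-20) = -40 and sum 3: that's -5 and 8.
Split the middle term: 2*a^2 - 5*a + 8*a - 20 = a*(2*a - 5) + 4*(2*a - 5).

(2*a - 5)*(a + 4)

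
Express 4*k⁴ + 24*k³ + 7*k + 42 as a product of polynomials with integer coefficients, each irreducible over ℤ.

(k + 6)*(4*k³ + 7)

Group as (4*k⁴ + 7*k) + (24*k³ + 42) = k*(4*k³ + 7) + 6*(4*k³ + 7).
Both groups share the factor (4*k³ + 7).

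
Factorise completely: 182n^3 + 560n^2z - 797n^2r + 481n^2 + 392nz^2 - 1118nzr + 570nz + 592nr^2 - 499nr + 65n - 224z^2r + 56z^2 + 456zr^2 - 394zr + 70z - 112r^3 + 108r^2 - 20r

Group: 7n(26n^2 + 80nz - 99nr + 65n + 56z^2 - 114zr + 70z + 28r^2 - 20r) + (-4r + 1)(26n^2 + 80nz - 99nr + 65n + 56z^2 - 114zr + 70z + 28r^2 - 20r); both groups contain (26n^2 + 80nz - 99nr + 65n + 56z^2 - 114zr + 70z + 28r^2 - 20r), so (7n - 4r + 1) is a factor with cofactor 26n^2 + 80nz - 99nr + 65n + 56z^2 - 114zr + 70z + 28r^2 - 20r.
The cofactor groups again: 26n^2 + 80nz - 99nr + 65n + 56z^2 - 114zr + 70z + 28r^2 - 20r = 2n(13n + 14z - 4r) + (4z - 7r + 5)(13n + 14z - 4r); both groups contain (13n + 14z - 4r), giving (2n + 4z - 7r + 5)(13n + 14z - 4r).

(13n + 14z - 4r)(2n + 4z - 7r + 5)(7n - 4r + 1)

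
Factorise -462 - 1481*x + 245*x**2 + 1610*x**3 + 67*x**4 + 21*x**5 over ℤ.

(3*x + 1)*(7*x + 6)*(x - 1)*(x**2 + 3*x + 77)

Testing divisors of the constant over divisors of the leading coefficient, x = -6/7 is a root, giving the factor (7*x + 6) and quotient 3*x**4 + 7*x**3 + 224*x**2 - 157*x - 77.
Then x = 1 is a root, giving the factor (x - 1) and quotient 3*x**3 + 10*x**2 + 234*x + 77.
Then x = -1/3 is a root, so (3*x + 1) is a factor; dividing leaves x**2 + 3*x + 77.
The quadratic x**2 + 3*x + 77 has discriminant -299 < 0 and is irreducible over ℤ.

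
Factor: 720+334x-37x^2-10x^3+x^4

(x+2)(x+5)(x-8)(x-9)

Trying the rational-root candidates, x = -2 is a root, so (x+2) is a factor; dividing leaves x^3-12x^2-13x+360.
Then x = 9 is a root, so (x-9) divides it; the quotient is x^2-3x-40.
The remaining quadratic factors as (x+5)(x-8).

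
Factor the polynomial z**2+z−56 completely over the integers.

Two integers with product −56 and sum 1 are −7 and 8.

(z+8)(z−7)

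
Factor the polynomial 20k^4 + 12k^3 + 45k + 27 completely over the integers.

Group as (20k^4 + 45k) + (12k^3 + 27) = 5k(4k^3 + 9) + 3(4k^3 + 9).
Both groups share the factor (4k^3 + 9).

(5k + 3)(4k^3 + 9)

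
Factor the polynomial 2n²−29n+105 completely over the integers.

(2n−15)(n−7)

Need a pair with product 2·105 = 210 and sum −29: that's −15 and −14.
Split the middle term: 2n²−15n − 14n+105 = n(2n−15) − 7(2n−15).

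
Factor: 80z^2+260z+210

10(2z+3)(4z+7)

Pull out the common factor 10, then factor the remaining trinomial.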